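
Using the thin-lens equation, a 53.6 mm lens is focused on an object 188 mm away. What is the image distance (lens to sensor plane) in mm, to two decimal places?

1/dᵢ = 1/f − 1/dₒ = 1/53.6 − 1/188 = 0.0133376 mm⁻¹.
dᵢ = 1/0.0133376 ≈ 74.9762 mm.

74.98 mm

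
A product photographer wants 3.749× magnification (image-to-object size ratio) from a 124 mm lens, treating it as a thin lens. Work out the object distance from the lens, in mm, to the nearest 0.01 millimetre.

157.08 mm

With m = dᵢ/dₒ and 1/f = 1/dₒ + 1/dᵢ, substituting dᵢ = m·dₒ gives 1/f = (1 + 1/m)/dₒ, hence dₒ = f·(1 + 1/m).
dₒ = 124 × (1 + 1/3.749) = 124 × 1.26674 ≈ 157.075 mm.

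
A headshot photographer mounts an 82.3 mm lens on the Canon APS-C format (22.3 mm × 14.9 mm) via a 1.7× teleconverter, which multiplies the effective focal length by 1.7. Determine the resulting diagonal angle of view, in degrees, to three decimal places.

Effective focal length f = 82.3 × 1.7 = 139.91 mm.
Sensor diagonal = √(22.3² + 14.9²) = √719.3000 ≈ 26.8198 mm.
α = 2·arctan(26.820 / (2 × 139.91)) = 2·arctan(0.09585) ≈ 10.9498°.

10.950°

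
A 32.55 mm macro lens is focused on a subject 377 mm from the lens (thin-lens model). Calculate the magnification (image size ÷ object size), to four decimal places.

Thin lens: 1/f = 1/dₒ + 1/dᵢ → 1/dᵢ = 1/32.55 − 1/377 = 0.0280694 mm⁻¹, so dᵢ ≈ 35.6259 mm.
Magnification m = dᵢ/dₒ = 35.6259/377 ≈ 0.09450.

0.0945×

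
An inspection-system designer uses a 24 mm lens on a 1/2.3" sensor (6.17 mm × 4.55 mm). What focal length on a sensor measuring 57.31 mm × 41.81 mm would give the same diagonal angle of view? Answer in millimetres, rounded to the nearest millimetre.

222 mm

Sensor diagonal = √(6.17² + 4.55²) = √58.7714 ≈ 7.6663 mm.
Sensor diagonal = √(57.31² + 41.81²) = √5032.5122 ≈ 70.9402 mm.
Equal angle of view means equal diagonal/f ratio, so f₂ = f₁ · (diagonal₂/diagonal₁) = 24 × 70.9402/7.6663.
f₂ = 24 × 9.25357 ≈ 222.086 mm.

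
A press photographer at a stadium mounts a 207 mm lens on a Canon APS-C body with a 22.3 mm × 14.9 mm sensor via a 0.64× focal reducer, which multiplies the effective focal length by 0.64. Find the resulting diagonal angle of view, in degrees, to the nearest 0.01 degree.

11.56°

Effective focal length f = 207 × 0.64 = 132.48 mm.
Sensor diagonal = √(22.3² + 14.9²) = √719.3000 ≈ 26.8198 mm.
α = 2·arctan(26.820 / (2 × 132.48)) = 2·arctan(0.10122) ≈ 11.5598°.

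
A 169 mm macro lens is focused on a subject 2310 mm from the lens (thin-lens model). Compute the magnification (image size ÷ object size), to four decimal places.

Thin lens: 1/f = 1/dₒ + 1/dᵢ → 1/dᵢ = 1/169 − 1/2310 = 0.0054843 mm⁻¹, so dᵢ ≈ 182.3400 mm.
Magnification m = dᵢ/dₒ = 182.3400/2310 ≈ 0.07894.

0.0789×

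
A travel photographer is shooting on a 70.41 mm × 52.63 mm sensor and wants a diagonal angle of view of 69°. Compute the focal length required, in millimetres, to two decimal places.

63.95 mm

Sensor diagonal = √(70.41² + 52.63²) = √7727.4850 ≈ 87.9061 mm.
From α = 2·arctan(d/2f) we get f = d / (2·tan(α/2)).
With d = 87.9061 mm and α/2 = 34.5°, tan(α/2) ≈ 0.68728, so f ≈ 87.9061 / 1.37456 ≈ 63.9521 mm.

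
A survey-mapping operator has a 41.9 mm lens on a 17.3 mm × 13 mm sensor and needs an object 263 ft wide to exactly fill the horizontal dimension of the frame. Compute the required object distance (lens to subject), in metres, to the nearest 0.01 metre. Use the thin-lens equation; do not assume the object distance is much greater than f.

194.19 m

W: 263 ft × 304.8 mm/ft = 80162.40 mm.
Magnification m = w/W = dᵢ/dₒ; combined with 1/f = 1/dₒ + 1/dᵢ this gives dₒ = f·(1 + W/w).
dₒ = 41.9 mm × (1 + 80162.4/17.3) = 41.9 × 4634.6646 ≈ 194192.446 mm = 194.192 m.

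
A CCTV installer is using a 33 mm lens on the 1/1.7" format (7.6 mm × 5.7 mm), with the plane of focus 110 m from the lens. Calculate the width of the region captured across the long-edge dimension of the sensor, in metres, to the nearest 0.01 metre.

dₒ: 110 m = 110000 mm.
Similar triangles through the lens centre give W/dₒ = w/dᵢ; with 1/f = 1/dₒ + 1/dᵢ this gives W = w·(dₒ − f)/f.
W = 7.6 mm × (110000 − 33) / 33 = 7.6 × 3332.3333 ≈ 25325.733 mm = 25.3257 m.

25.33 m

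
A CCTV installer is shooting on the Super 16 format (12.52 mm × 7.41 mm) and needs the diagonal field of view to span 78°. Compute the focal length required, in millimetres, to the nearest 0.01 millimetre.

Sensor diagonal = √(12.52² + 7.41²) = √211.6585 ≈ 14.5485 mm.
From α = 2·arctan(d/2f) we get f = d / (2·tan(α/2)).
With d = 14.5485 mm and α/2 = 39°, tan(α/2) ≈ 0.80978, so f ≈ 14.5485 / 1.61957 ≈ 8.9829 mm.

8.98 mm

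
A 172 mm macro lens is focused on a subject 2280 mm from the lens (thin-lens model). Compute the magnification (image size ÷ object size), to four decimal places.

0.0816×

Thin lens: 1/f = 1/dₒ + 1/dᵢ → 1/dᵢ = 1/172 − 1/2280 = 0.0053754 mm⁻¹, so dᵢ ≈ 186.0342 mm.
Magnification m = dᵢ/dₒ = 186.0342/2280 ≈ 0.08159.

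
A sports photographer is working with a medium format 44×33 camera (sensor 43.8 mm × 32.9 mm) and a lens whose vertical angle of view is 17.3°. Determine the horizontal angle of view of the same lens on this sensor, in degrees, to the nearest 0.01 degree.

From the vertical AOV: f = 32.9 / (2·tan(8.65°)) = 32.9 / 0.30426 ≈ 108.1323 mm.
Horizontal AOV = 2·arctan(43.8 / (2 × 108.1323)) = 2·arctan(0.20253) ≈ 22.8985°.

22.90°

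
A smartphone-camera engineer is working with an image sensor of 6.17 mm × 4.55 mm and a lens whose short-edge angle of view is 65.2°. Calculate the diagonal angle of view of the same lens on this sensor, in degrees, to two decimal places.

From the short-edge AOV: f = 4.55 / (2·tan(32.6°)) = 4.55 / 1.27905 ≈ 3.5573 mm.
Sensor diagonal = √(6.17² + 4.55²) = √58.7714 ≈ 7.6663 mm.
Diagonal AOV = 2·arctan(7.6663 / (2 × 3.5573)) = 2·arctan(1.07753) ≈ 94.2745°.

94.27°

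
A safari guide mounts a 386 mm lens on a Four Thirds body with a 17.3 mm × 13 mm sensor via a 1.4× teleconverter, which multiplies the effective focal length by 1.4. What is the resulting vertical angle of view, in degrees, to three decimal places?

1.378°

Effective focal length f = 386 × 1.4 = 540.4 mm.
α = 2·arctan(13 / (2 × 540.4)) = 2·arctan(0.01203) ≈ 1.3783°.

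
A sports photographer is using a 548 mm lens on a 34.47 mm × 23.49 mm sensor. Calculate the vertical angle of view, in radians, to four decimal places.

Angle of view α = 2·arctan(h/2f) with h = 23.49 mm and f = 548 mm.
h/2f = 0.02143; arctan(0.02143) ≈ 0.0214 rad, so α ≈ 0.0429 rad.

0.0429 rad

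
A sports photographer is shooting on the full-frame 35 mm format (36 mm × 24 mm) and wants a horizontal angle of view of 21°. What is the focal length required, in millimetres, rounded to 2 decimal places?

From α = 2·arctan(w/2f) we get f = w / (2·tan(α/2)).
With w = 36 mm and α/2 = 10.5°, tan(α/2) ≈ 0.18534, so f ≈ 36 / 0.37068 ≈ 97.1193 mm.

97.12 mm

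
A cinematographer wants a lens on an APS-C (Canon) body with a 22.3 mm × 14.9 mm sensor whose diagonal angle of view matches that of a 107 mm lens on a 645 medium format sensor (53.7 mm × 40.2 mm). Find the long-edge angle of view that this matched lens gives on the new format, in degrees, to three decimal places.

Sensor diagonal = √(53.7² + 40.2²) = √4499.7300 ≈ 67.0800 mm.
Sensor diagonal = √(22.3² + 14.9²) = √719.3000 ≈ 26.8198 mm.
Equal diagonal AOV ⇒ f₂ = f₁ · 26.8198/67.0800 = 107 × 0.39982 ≈ 42.7805 mm.
Long-edge AOV on the new format = 2·arctan(22.3 / (2 × 42.7805)) = 2·arctan(0.26063) ≈ 29.2164°.

29.216°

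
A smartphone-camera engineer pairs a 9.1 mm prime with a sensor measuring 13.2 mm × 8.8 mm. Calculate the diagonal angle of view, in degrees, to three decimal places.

82.155°

Sensor diagonal = √(13.2² + 8.8²) = √251.6800 ≈ 15.8644 mm.
Angle of view α = 2·arctan(d/2f) with d = 15.8644 mm and f = 9.1 mm.
d/2f = 0.87167; arctan(0.87167) ≈ 41.0777°, so α ≈ 82.1555°.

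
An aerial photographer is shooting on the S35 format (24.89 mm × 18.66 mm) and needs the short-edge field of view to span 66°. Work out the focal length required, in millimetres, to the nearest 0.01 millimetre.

14.37 mm

From α = 2·arctan(h/2f) we get f = h / (2·tan(α/2)).
With h = 18.66 mm and α/2 = 33°, tan(α/2) ≈ 0.64941, so f ≈ 18.66 / 1.29882 ≈ 14.3669 mm.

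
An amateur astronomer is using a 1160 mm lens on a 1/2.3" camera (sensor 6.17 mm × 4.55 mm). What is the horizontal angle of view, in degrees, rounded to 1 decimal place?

0.3°

Angle of view α = 2·arctan(w/2f) with w = 6.17 mm and f = 1160 mm.
w/2f = 0.00266; arctan(0.00266) ≈ 0.1524°, so α ≈ 0.3048°.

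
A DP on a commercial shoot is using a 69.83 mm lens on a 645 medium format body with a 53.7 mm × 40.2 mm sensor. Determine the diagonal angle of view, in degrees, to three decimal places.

51.311°

Sensor diagonal = √(53.7² + 40.2²) = √4499.7300 ≈ 67.0800 mm.
Angle of view α = 2·arctan(d/2f) with d = 67.0800 mm and f = 69.83 mm.
d/2f = 0.48031; arctan(0.48031) ≈ 25.6554°, so α ≈ 51.3108°.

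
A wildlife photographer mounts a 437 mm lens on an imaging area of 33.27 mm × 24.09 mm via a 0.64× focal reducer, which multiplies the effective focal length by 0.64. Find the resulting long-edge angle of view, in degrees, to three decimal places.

6.808°

Effective focal length f = 437 × 0.64 = 279.68 mm.
α = 2·arctan(33.27 / (2 × 279.68)) = 2·arctan(0.05948) ≈ 6.8077°.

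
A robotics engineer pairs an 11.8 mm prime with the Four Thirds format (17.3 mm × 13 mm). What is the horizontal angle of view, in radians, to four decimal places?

Angle of view α = 2·arctan(w/2f) with w = 17.3 mm and f = 11.8 mm.
w/2f = 0.73305; arctan(0.73305) ≈ 0.6326 rad, so α ≈ 1.2651 rad.

1.2651 rad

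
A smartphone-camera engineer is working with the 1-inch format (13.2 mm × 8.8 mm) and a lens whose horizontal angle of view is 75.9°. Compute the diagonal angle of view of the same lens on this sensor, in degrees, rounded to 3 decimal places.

86.293°

From the horizontal AOV: f = 13.2 / (2·tan(37.95°)) = 13.2 / 1.55976 ≈ 8.4628 mm.
Sensor diagonal = √(13.2² + 8.8²) = √251.6800 ≈ 15.8644 mm.
Diagonal AOV = 2·arctan(15.8644 / (2 × 8.4628)) = 2·arctan(0.93730) ≈ 86.2926°.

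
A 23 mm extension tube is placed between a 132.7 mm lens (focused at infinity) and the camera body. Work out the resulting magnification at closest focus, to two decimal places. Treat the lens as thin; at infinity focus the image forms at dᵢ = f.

The tube moves the image plane from f to f + e, so dᵢ = 132.7 + 23 = 155.7 mm. Focus is achieved when 1/f = 1/dₒ + 1/dᵢ, giving dₒ = 1/(1/f − 1/(f+e)).
Magnification m = dᵢ/dₒ = (f+e)·(1/f − 1/(f+e)) = e/f = 23/132.7 ≈ 0.1733.

0.17×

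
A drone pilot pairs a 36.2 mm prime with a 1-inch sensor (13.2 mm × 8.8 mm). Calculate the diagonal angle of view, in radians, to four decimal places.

Sensor diagonal = √(13.2² + 8.8²) = √251.6800 ≈ 15.8644 mm.
Angle of view α = 2·arctan(d/2f) with d = 15.8644 mm and f = 36.2 mm.
d/2f = 0.21912; arctan(0.21912) ≈ 0.2157 rad, so α ≈ 0.4314 rad.

0.4314 rad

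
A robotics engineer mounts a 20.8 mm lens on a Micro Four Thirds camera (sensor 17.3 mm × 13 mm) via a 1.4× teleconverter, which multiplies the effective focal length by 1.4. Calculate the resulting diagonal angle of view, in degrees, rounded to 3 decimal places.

40.767°

Effective focal length f = 20.8 × 1.4 = 29.12 mm.
Sensor diagonal = √(17.3² + 13²) = √468.2900 ≈ 21.6400 mm.
α = 2·arctan(21.640 / (2 × 29.12)) = 2·arctan(0.37157) ≈ 40.7667°.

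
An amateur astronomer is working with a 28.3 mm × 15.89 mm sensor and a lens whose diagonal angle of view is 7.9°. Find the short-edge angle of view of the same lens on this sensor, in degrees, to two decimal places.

Sensor diagonal = √(28.3² + 15.89²) = √1053.3821 ≈ 32.4558 mm.
From the diagonal AOV: f = 32.4558 / (2·tan(3.95°)) = 32.4558 / 0.13810 ≈ 235.0172 mm.
Short-edge AOV = 2·arctan(15.89 / (2 × 235.0172)) = 2·arctan(0.03381) ≈ 3.8724°.

3.87°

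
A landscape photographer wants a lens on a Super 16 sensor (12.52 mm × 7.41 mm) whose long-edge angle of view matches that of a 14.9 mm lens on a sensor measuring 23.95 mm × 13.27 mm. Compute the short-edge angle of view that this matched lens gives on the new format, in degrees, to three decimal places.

50.878°

Equal long-edge AOV ⇒ f₂ = f₁ · 12.52/23.95 = 14.9 × 0.52276 ≈ 7.7891 mm.
Short-edge AOV on the new format = 2·arctan(7.41 / (2 × 7.7891)) = 2·arctan(0.47567) ≈ 50.8778°.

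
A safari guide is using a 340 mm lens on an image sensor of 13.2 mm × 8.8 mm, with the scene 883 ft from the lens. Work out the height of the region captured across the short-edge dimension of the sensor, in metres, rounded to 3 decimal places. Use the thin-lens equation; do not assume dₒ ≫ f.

dₒ: 883 ft × 304.8 mm/ft = 269138.39 mm.
Similar triangles through the lens centre give W/dₒ = h/dᵢ; with 1/f = 1/dₒ + 1/dᵢ this gives W = h·(dₒ − f)/f.
W = 8.8 mm × (269138 − 340) / 340 = 8.8 × 790.5835 ≈ 6957.135 mm = 6.95713 m.

6.957 m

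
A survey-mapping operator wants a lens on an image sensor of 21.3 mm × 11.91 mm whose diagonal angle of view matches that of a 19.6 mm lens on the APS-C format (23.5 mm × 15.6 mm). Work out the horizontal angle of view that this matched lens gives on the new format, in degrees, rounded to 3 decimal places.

Sensor diagonal = √(23.5² + 15.6²) = √795.6100 ≈ 28.2066 mm.
Sensor diagonal = √(21.3² + 11.91²) = √595.5381 ≈ 24.4036 mm.
Equal diagonal AOV ⇒ f₂ = f₁ · 24.4036/28.2066 = 19.6 × 0.86518 ≈ 16.9575 mm.
Horizontal AOV on the new format = 2·arctan(21.3 / (2 × 16.9575)) = 2·arctan(0.62804) ≈ 64.2611°.

64.261°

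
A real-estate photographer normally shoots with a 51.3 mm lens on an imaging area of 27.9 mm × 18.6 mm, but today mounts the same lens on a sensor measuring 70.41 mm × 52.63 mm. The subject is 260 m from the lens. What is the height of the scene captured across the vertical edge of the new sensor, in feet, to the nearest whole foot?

875 ft

The focal length stays 51.3 mm; the relevant sensor dimension is now h = 52.63 mm. Object distance dₒ = 260 m = 260000 mm.
Thin-lens field height W = h·(dₒ − f)/f = 52.63 × (260000 − 51.3)/51.3 ≈ 266688.111 mm = 266688.111/304.8 ft = 874.961 ft.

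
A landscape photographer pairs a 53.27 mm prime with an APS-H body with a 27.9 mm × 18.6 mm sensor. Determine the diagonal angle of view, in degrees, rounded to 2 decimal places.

Sensor diagonal = √(27.9² + 18.6²) = √1124.3700 ≈ 33.5316 mm.
Angle of view α = 2·arctan(d/2f) with d = 33.5316 mm and f = 53.27 mm.
d/2f = 0.31473; arctan(0.31473) ≈ 17.4705°, so α ≈ 34.9410°.

34.94°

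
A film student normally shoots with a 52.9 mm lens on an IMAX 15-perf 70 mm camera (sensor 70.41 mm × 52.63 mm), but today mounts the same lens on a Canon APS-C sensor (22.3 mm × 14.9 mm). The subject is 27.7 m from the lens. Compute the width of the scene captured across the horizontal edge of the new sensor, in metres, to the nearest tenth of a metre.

The focal length stays 52.9 mm; the relevant sensor dimension is now w = 22.3 mm. Object distance dₒ = 27.7 m = 27700 mm.
Thin-lens field width W = w·(dₒ − f)/f = 22.3 × (27700 − 52.9)/52.9 ≈ 11654.638 mm = 11.6546 m.

11.7 m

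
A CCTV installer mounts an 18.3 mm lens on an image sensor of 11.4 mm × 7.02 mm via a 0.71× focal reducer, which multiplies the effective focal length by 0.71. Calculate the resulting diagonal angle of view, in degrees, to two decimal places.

Effective focal length f = 18.3 × 0.71 = 12.993 mm.
Sensor diagonal = √(11.4² + 7.02²) = √179.2404 ≈ 13.3881 mm.
α = 2·arctan(13.388 / (2 × 12.993)) = 2·arctan(0.51520) ≈ 54.5153°.

54.52°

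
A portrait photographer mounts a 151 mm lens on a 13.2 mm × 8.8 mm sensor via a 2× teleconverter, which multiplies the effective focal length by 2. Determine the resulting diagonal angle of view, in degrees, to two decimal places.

3.01°

Effective focal length f = 151 × 2 = 302 mm.
Sensor diagonal = √(13.2² + 8.8²) = √251.6800 ≈ 15.8644 mm.
α = 2·arctan(15.864 / (2 × 302)) = 2·arctan(0.02627) ≈ 3.0091°.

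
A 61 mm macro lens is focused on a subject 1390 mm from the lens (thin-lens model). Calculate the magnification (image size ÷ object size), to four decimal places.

0.0459×

Thin lens: 1/f = 1/dₒ + 1/dᵢ → 1/dᵢ = 1/61 − 1/1390 = 0.0156740 mm⁻¹, so dᵢ ≈ 63.7998 mm.
Magnification m = dᵢ/dₒ = 63.7998/1390 ≈ 0.04590.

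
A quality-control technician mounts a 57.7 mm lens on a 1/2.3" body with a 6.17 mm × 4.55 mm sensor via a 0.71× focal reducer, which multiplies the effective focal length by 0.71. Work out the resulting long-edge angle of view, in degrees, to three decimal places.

8.613°

Effective focal length f = 57.7 × 0.71 = 40.967 mm.
α = 2·arctan(6.17 / (2 × 40.967)) = 2·arctan(0.07530) ≈ 8.6130°.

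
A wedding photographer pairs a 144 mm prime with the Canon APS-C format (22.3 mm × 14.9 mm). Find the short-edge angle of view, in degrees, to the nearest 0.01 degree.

Angle of view α = 2·arctan(h/2f) with h = 14.9 mm and f = 144 mm.
h/2f = 0.05174; arctan(0.05174) ≈ 2.9616°, so α ≈ 5.9232°.

5.92°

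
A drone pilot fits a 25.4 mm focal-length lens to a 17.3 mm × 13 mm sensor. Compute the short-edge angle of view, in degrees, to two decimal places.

Angle of view α = 2·arctan(h/2f) with h = 13 mm and f = 25.4 mm.
h/2f = 0.25591; arctan(0.25591) ≈ 14.3543°, so α ≈ 28.7085°.

28.71°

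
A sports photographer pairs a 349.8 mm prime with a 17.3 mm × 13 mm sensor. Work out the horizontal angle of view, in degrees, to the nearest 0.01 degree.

2.83°

Angle of view α = 2·arctan(w/2f) with w = 17.3 mm and f = 349.8 mm.
w/2f = 0.02473; arctan(0.02473) ≈ 1.4165°, so α ≈ 2.8331°.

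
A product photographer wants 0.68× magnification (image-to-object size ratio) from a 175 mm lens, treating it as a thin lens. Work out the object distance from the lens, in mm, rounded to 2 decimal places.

432.35 mm

With m = dᵢ/dₒ and 1/f = 1/dₒ + 1/dᵢ, substituting dᵢ = m·dₒ gives 1/f = (1 + 1/m)/dₒ, hence dₒ = f·(1 + 1/m).
dₒ = 175 × (1 + 1/0.68) = 175 × 2.47059 ≈ 432.353 mm.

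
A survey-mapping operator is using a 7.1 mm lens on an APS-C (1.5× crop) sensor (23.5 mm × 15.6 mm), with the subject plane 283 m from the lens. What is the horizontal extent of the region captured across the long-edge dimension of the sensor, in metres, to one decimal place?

936.7 m

dₒ: 283 m = 283000 mm.
Similar triangles through the lens centre give W/dₒ = w/dᵢ; with 1/f = 1/dₒ + 1/dᵢ this gives W = w·(dₒ − f)/f.
W = 23.5 mm × (283000 − 7.1) / 7.1 = 23.5 × 39858.1549 ≈ 936666.641 mm = 936.667 m.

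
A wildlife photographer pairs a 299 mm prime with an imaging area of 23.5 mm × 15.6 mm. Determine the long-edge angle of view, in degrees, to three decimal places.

4.501°

Angle of view α = 2·arctan(w/2f) with w = 23.5 mm and f = 299 mm.
w/2f = 0.03930; arctan(0.03930) ≈ 2.2504°, so α ≈ 4.5009°.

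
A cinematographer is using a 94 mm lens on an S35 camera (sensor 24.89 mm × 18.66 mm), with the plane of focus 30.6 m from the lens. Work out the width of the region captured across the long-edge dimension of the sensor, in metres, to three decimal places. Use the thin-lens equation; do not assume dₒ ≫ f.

dₒ: 30.6 m = 30600 mm.
Similar triangles through the lens centre give W/dₒ = w/dᵢ; with 1/f = 1/dₒ + 1/dᵢ this gives W = w·(dₒ − f)/f.
W = 24.89 mm × (30600 − 94) / 94 = 24.89 × 324.5319 ≈ 8077.599 mm = 8.0776 m.

8.078 m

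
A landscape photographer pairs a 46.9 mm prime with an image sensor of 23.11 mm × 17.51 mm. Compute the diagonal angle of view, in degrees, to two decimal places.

Sensor diagonal = √(23.11² + 17.51²) = √840.6722 ≈ 28.9943 mm.
Angle of view α = 2·arctan(d/2f) with d = 28.9943 mm and f = 46.9 mm.
d/2f = 0.30911; arctan(0.30911) ≈ 17.1768°, so α ≈ 34.3536°.

34.35°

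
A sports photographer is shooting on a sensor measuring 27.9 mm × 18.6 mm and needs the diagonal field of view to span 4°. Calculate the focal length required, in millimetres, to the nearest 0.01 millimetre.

480.11 mm

Sensor diagonal = √(27.9² + 18.6²) = √1124.3700 ≈ 33.5316 mm.
From α = 2·arctan(d/2f) we get f = d / (2·tan(α/2)).
With d = 33.5316 mm and α/2 = 2°, tan(α/2) ≈ 0.03492, so f ≈ 33.5316 / 0.06984 ≈ 480.1101 mm.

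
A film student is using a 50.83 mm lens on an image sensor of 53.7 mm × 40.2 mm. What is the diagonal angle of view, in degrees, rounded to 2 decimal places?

66.84°

Sensor diagonal = √(53.7² + 40.2²) = √4499.7300 ≈ 67.0800 mm.
Angle of view α = 2·arctan(d/2f) with d = 67.0800 mm and f = 50.83 mm.
d/2f = 0.65985; arctan(0.65985) ≈ 33.4187°, so α ≈ 66.8374°.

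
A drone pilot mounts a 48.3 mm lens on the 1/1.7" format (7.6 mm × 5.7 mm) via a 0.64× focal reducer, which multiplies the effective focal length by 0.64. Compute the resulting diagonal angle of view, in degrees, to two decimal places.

17.47°

Effective focal length f = 48.3 × 0.64 = 30.912 mm.
Sensor diagonal = √(7.6² + 5.7²) = √90.2500 ≈ 9.5000 mm.
α = 2·arctan(9.500 / (2 × 30.912)) = 2·arctan(0.15366) ≈ 17.4717°.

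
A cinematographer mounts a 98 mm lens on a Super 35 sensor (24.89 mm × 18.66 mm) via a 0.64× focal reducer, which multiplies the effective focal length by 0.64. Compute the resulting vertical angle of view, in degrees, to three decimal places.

Effective focal length f = 98 × 0.64 = 62.72 mm.
α = 2·arctan(18.66 / (2 × 62.72)) = 2·arctan(0.14876) ≈ 16.9221°.

16.922°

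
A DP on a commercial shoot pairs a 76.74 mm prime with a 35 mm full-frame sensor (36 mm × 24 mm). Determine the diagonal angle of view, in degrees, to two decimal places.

31.49°

Sensor diagonal = √(36² + 24²) = √1872.0000 ≈ 43.2666 mm.
Angle of view α = 2·arctan(d/2f) with d = 43.2666 mm and f = 76.74 mm.
d/2f = 0.28190; arctan(0.28190) ≈ 15.7434°, so α ≈ 31.4867°.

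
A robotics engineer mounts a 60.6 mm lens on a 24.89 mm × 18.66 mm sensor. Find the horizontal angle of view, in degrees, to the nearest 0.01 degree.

Angle of view α = 2·arctan(w/2f) with w = 24.89 mm and f = 60.6 mm.
w/2f = 0.20536; arctan(0.20536) ≈ 11.6051°, so α ≈ 23.2102°.

23.21°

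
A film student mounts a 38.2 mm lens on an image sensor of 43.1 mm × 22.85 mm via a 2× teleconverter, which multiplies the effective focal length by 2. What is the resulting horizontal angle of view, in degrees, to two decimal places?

31.50°

Effective focal length f = 38.2 × 2 = 76.4 mm.
α = 2·arctan(43.1 / (2 × 76.4)) = 2·arctan(0.28207) ≈ 31.5041°.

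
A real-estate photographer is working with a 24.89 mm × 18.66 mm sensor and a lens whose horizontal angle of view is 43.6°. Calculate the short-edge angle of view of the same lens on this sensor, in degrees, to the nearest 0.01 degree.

33.38°

From the horizontal AOV: f = 24.89 / (2·tan(21.8°)) = 24.89 / 0.79994 ≈ 31.1147 mm.
Short-edge AOV = 2·arctan(18.66 / (2 × 31.1147)) = 2·arctan(0.29986) ≈ 33.3836°.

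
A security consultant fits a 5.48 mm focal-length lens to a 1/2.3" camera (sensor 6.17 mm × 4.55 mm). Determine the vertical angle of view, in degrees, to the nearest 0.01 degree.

Angle of view α = 2·arctan(h/2f) with h = 4.55 mm and f = 5.48 mm.
h/2f = 0.41515; arctan(0.41515) ≈ 22.5456°, so α ≈ 45.0912°.

45.09°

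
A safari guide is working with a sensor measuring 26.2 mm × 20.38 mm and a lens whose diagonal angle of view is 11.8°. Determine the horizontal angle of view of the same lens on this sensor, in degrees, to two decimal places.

Sensor diagonal = √(26.2² + 20.38²) = √1101.7844 ≈ 33.1931 mm.
From the diagonal AOV: f = 33.1931 / (2·tan(5.9°)) = 33.1931 / 0.20668 ≈ 160.6017 mm.
Horizontal AOV = 2·arctan(26.2 / (2 × 160.6017)) = 2·arctan(0.08157) ≈ 9.3264°.

9.33°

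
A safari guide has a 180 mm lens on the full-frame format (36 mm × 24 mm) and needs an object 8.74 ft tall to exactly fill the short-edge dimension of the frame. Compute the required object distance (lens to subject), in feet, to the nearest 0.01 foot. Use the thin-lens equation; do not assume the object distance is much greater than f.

66.14 ft

W: 8.74 ft × 304.8 mm/ft = 2663.95 mm.
Magnification m = h/W = dᵢ/dₒ; combined with 1/f = 1/dₒ + 1/dᵢ this gives dₒ = f·(1 + W/h).
dₒ = 180 mm × (1 + 2663.95/24) = 180 × 111.9980 ≈ 20159.639 mm = 20159.639/304.8 ft = 66.1406 ft.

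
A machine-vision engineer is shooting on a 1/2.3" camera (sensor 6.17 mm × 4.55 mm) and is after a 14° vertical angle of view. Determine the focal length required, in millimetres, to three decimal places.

From α = 2·arctan(h/2f) we get f = h / (2·tan(α/2)).
With h = 4.55 mm and α/2 = 7°, tan(α/2) ≈ 0.12278, so f ≈ 4.55 / 0.24557 ≈ 18.5284 mm.

18.528 mm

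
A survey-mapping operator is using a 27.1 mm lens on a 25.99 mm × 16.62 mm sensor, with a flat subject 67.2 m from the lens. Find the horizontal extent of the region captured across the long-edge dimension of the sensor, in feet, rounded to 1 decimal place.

dₒ: 67.2 m = 67200 mm.
Similar triangles through the lens centre give W/dₒ = w/dᵢ; with 1/f = 1/dₒ + 1/dᵢ this gives W = w·(dₒ − f)/f.
W = 25.99 mm × (67200 − 27.1) / 27.1 = 25.99 × 2478.7048 ≈ 64421.538 mm = 64421.538/304.8 ft = 211.357 ft.

211.4 ft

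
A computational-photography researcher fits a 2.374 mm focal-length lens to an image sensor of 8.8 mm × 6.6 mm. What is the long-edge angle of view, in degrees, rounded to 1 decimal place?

123.3°

Angle of view α = 2·arctan(w/2f) with w = 8.8 mm and f = 2.374 mm.
w/2f = 1.85341; arctan(1.85341) ≈ 61.6511°, so α ≈ 123.3022°.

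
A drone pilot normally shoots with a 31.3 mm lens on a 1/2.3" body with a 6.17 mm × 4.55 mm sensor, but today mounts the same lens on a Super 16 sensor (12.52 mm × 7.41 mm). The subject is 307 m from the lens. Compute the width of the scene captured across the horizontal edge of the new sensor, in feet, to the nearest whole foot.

The focal length stays 31.3 mm; the relevant sensor dimension is now w = 12.52 mm. Object distance dₒ = 307 m = 307000 mm.
Thin-lens field width W = w·(dₒ − f)/f = 12.52 × (307000 − 31.3)/31.3 ≈ 122787.480 mm = 122787.480/304.8 ft = 402.846 ft.

403 ft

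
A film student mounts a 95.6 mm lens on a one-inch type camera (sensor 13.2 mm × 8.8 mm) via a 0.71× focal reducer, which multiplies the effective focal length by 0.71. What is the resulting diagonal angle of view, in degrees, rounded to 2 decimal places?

Effective focal length f = 95.6 × 0.71 = 67.876 mm.
Sensor diagonal = √(13.2² + 8.8²) = √251.6800 ≈ 15.8644 mm.
α = 2·arctan(15.864 / (2 × 67.876)) = 2·arctan(0.11686) ≈ 13.3311°.

13.33°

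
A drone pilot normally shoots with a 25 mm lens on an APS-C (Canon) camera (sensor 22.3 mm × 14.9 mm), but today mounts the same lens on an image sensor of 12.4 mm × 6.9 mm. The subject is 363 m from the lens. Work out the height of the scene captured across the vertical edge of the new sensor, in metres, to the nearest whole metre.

The focal length stays 25 mm; the relevant sensor dimension is now h = 6.9 mm. Object distance dₒ = 363 m = 363000 mm.
Thin-lens field height W = h·(dₒ − f)/f = 6.9 × (363000 − 25)/25 ≈ 100181.100 mm = 100.181 m.

100 m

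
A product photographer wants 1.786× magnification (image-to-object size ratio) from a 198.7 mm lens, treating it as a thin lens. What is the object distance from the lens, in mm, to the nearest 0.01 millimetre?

With m = dᵢ/dₒ and 1/f = 1/dₒ + 1/dᵢ, substituting dᵢ = m·dₒ gives 1/f = (1 + 1/m)/dₒ, hence dₒ = f·(1 + 1/m).
dₒ = 198.7 × (1 + 1/1.786) = 198.7 × 1.55991 ≈ 309.954 mm.

309.95 mm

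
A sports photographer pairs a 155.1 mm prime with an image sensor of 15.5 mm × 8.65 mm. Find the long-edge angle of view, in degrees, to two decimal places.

5.72°

Angle of view α = 2·arctan(w/2f) with w = 15.5 mm and f = 155.1 mm.
w/2f = 0.04997; arctan(0.04997) ≈ 2.8606°, so α ≈ 5.7211°.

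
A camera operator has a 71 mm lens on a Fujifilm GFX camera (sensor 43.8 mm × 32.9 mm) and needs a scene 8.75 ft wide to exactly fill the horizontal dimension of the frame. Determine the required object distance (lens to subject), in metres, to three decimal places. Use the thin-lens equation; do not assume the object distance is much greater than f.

W: 8.75 ft × 304.8 mm/ft = 2667.00 mm.
Magnification m = w/W = dᵢ/dₒ; combined with 1/f = 1/dₒ + 1/dᵢ this gives dₒ = f·(1 + W/w).
dₒ = 71 mm × (1 + 2667/43.8) = 71 × 61.8904 ≈ 4394.219 mm = 4.39422 m.

4.394 m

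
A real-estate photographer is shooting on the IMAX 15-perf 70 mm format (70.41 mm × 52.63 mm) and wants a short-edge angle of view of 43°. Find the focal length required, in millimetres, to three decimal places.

From α = 2·arctan(h/2f) we get f = h / (2·tan(α/2)).
With h = 52.63 mm and α/2 = 21.5°, tan(α/2) ≈ 0.39391, so f ≈ 52.63 / 0.78782 ≈ 66.8045 mm.

66.805 mm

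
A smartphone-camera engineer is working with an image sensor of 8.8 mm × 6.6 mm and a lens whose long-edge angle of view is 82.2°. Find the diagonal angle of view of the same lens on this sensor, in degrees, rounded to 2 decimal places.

From the long-edge AOV: f = 8.8 / (2·tan(41.1°)) = 8.8 / 1.74471 ≈ 5.0438 mm.
Sensor diagonal = √(8.8² + 6.6²) = √121.0000 ≈ 11.0000 mm.
Diagonal AOV = 2·arctan(11.0000 / (2 × 5.0438)) = 2·arctan(1.09044) ≈ 94.9548°.

94.95°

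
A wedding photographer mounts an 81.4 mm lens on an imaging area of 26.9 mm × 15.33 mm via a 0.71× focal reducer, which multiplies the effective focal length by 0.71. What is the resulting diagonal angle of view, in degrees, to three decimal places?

Effective focal length f = 81.4 × 0.71 = 57.794 mm.
Sensor diagonal = √(26.9² + 15.33²) = √958.6189 ≈ 30.9616 mm.
α = 2·arctan(30.962 / (2 × 57.794)) = 2·arctan(0.26786) ≈ 29.9906°.

29.991°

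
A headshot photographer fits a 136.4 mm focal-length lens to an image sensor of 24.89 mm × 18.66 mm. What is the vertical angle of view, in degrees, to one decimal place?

Angle of view α = 2·arctan(h/2f) with h = 18.66 mm and f = 136.4 mm.
h/2f = 0.06840; arctan(0.06840) ≈ 3.9130°, so α ≈ 7.8261°.

7.8°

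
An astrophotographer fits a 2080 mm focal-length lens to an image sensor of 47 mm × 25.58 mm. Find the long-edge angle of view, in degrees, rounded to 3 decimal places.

1.295°

Angle of view α = 2·arctan(w/2f) with w = 47 mm and f = 2080 mm.
w/2f = 0.01130; arctan(0.01130) ≈ 0.6473°, so α ≈ 1.2946°.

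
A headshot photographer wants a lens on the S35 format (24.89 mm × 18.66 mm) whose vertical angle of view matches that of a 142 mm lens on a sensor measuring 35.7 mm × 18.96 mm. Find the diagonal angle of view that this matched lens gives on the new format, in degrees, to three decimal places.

12.701°

Equal vertical AOV ⇒ f₂ = f₁ · 18.66/18.96 = 142 × 0.98418 ≈ 139.7532 mm.
Sensor diagonal = √(24.89² + 18.66²) = √967.7077 ≈ 31.1080 mm.
Diagonal AOV on the new format = 2·arctan(31.1080 / (2 × 139.7532)) = 2·arctan(0.11130) ≈ 12.7013°.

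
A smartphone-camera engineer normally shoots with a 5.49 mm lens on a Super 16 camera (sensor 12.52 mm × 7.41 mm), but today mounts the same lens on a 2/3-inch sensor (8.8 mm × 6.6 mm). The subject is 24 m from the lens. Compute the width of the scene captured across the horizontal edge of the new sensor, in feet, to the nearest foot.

126 ft

The focal length stays 5.49 mm; the relevant sensor dimension is now w = 8.8 mm. Object distance dₒ = 24 m = 24000 mm.
Thin-lens field width W = w·(dₒ − f)/f = 8.8 × (24000 − 5.49)/5.49 ≈ 38461.145 mm = 38461.145/304.8 ft = 126.185 ft.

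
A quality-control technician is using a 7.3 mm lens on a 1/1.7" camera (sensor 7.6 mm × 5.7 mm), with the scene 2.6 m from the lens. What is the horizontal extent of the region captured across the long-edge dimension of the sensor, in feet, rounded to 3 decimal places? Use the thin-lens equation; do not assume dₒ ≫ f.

dₒ: 2.6 m = 2600 mm.
Similar triangles through the lens centre give W/dₒ = w/dᵢ; with 1/f = 1/dₒ + 1/dᵢ this gives W = w·(dₒ − f)/f.
W = 7.6 mm × (2600 − 7.3) / 7.3 = 7.6 × 355.1644 ≈ 2699.249 mm = 2699.249/304.8 ft = 8.85581 ft.

8.856 ft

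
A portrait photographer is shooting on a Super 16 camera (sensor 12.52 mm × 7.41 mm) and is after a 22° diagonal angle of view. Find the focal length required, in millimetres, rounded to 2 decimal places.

Sensor diagonal = √(12.52² + 7.41²) = √211.6585 ≈ 14.5485 mm.
From α = 2·arctan(d/2f) we get f = d / (2·tan(α/2)).
With d = 14.5485 mm and α/2 = 11°, tan(α/2) ≈ 0.19438, so f ≈ 14.5485 / 0.38876 ≈ 37.4227 mm.

37.42 mm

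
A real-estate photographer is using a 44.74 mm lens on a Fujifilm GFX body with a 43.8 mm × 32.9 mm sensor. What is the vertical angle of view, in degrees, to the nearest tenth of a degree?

40.4°

Angle of view α = 2·arctan(h/2f) with h = 32.9 mm and f = 44.74 mm.
h/2f = 0.36768; arctan(0.36768) ≈ 20.1875°, so α ≈ 40.3749°.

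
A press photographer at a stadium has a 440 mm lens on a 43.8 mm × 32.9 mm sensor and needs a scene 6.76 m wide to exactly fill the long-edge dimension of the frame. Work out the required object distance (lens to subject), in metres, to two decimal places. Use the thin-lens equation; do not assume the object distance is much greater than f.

68.35 m

W: 6.76 m = 6760 mm.
Magnification m = w/W = dᵢ/dₒ; combined with 1/f = 1/dₒ + 1/dᵢ this gives dₒ = f·(1 + W/w).
dₒ = 440 mm × (1 + 6760/43.8) = 440 × 155.3379 ≈ 68348.676 mm = 68.3487 m.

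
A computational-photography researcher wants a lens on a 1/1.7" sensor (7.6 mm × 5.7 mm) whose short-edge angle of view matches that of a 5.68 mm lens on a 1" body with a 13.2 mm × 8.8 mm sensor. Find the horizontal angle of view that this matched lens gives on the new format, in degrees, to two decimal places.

91.85°

Equal short-edge AOV ⇒ f₂ = f₁ · 5.7/8.8 = 5.68 × 0.64773 ≈ 3.6791 mm.
Horizontal AOV on the new format = 2·arctan(7.6 / (2 × 3.6791)) = 2·arctan(1.03286) ≈ 91.8524°.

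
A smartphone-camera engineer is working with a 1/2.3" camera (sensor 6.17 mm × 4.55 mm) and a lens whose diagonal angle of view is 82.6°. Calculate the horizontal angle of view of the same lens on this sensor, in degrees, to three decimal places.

70.525°

Sensor diagonal = √(6.17² + 4.55²) = √58.7714 ≈ 7.6663 mm.
From the diagonal AOV: f = 7.6663 / (2·tan(41.3°)) = 7.6663 / 1.75704 ≈ 4.3632 mm.
Horizontal AOV = 2·arctan(6.17 / (2 × 4.3632)) = 2·arctan(0.70706) ≈ 70.5250°.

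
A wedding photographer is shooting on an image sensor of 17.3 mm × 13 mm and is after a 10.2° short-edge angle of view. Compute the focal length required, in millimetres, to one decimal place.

From α = 2·arctan(h/2f) we get f = h / (2·tan(α/2)).
With h = 13 mm and α/2 = 5.1°, tan(α/2) ≈ 0.08925, so f ≈ 13 / 0.17850 ≈ 72.8311 mm.

72.8 mm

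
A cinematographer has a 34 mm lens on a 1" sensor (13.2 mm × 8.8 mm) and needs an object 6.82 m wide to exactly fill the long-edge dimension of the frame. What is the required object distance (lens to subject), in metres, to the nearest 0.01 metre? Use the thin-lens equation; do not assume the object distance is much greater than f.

17.60 m

W: 6.82 m = 6820 mm.
Magnification m = w/W = dᵢ/dₒ; combined with 1/f = 1/dₒ + 1/dᵢ this gives dₒ = f·(1 + W/w).
dₒ = 34 mm × (1 + 6820/13.2) = 34 × 517.6667 ≈ 17600.667 mm = 17.6007 m.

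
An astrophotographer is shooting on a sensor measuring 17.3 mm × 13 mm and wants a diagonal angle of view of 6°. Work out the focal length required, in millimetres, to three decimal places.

206.458 mm

Sensor diagonal = √(17.3² + 13²) = √468.2900 ≈ 21.6400 mm.
From α = 2·arctan(d/2f) we get f = d / (2·tan(α/2)).
With d = 21.6400 mm and α/2 = 3°, tan(α/2) ≈ 0.05241, so f ≈ 21.6400 / 0.10482 ≈ 206.4580 mm.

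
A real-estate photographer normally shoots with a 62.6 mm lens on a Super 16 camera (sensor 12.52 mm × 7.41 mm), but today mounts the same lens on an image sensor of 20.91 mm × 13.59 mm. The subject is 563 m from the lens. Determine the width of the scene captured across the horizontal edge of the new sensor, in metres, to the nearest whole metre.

188 m

The focal length stays 62.6 mm; the relevant sensor dimension is now w = 20.91 mm. Object distance dₒ = 563 m = 563000 mm.
Thin-lens field width W = w·(dₒ − f)/f = 20.91 × (563000 − 62.6)/62.6 ≈ 188035.480 mm = 188.035 m.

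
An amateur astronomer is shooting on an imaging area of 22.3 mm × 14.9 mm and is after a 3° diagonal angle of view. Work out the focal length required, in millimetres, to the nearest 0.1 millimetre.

Sensor diagonal = √(22.3² + 14.9²) = √719.3000 ≈ 26.8198 mm.
From α = 2·arctan(d/2f) we get f = d / (2·tan(α/2)).
With d = 26.8198 mm and α/2 = 1.5°, tan(α/2) ≈ 0.02619, so f ≈ 26.8198 / 0.05237 ≈ 512.1028 mm.

512.1 mm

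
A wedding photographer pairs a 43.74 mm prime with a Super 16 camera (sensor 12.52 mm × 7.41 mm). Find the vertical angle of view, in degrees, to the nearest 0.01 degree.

Angle of view α = 2·arctan(h/2f) with h = 7.41 mm and f = 43.74 mm.
h/2f = 0.08471; arctan(0.08471) ≈ 4.8417°, so α ≈ 9.6834°.

9.68°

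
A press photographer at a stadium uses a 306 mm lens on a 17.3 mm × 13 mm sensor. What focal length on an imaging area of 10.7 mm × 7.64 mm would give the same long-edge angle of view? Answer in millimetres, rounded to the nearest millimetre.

189 mm

Equal angle of view means equal width/f ratio, so f₂ = f₁ · (width₂/width₁) = 306 × 10.7/17.3.
f₂ = 306 × 0.61850 ≈ 189.260 mm.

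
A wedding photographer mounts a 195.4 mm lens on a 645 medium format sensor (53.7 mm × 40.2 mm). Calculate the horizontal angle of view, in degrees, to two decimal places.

15.65°

Angle of view α = 2·arctan(w/2f) with w = 53.7 mm and f = 195.4 mm.
w/2f = 0.13741; arctan(0.13741) ≈ 7.8240°, so α ≈ 15.6481°.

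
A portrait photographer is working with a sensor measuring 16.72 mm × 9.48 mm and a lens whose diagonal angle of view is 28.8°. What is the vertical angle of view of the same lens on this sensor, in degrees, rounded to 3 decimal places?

14.435°

Sensor diagonal = √(16.72² + 9.48²) = √369.4288 ≈ 19.2205 mm.
From the diagonal AOV: f = 19.2205 / (2·tan(14.4°)) = 19.2205 / 0.51351 ≈ 37.4295 mm.
Vertical AOV = 2·arctan(9.48 / (2 × 37.4295)) = 2·arctan(0.12664) ≈ 14.4348°.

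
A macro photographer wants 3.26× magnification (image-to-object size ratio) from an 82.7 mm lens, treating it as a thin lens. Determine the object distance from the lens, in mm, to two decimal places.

108.07 mm

With m = dᵢ/dₒ and 1/f = 1/dₒ + 1/dᵢ, substituting dᵢ = m·dₒ gives 1/f = (1 + 1/m)/dₒ, hence dₒ = f·(1 + 1/m).
dₒ = 82.7 × (1 + 1/3.26) = 82.7 × 1.30675 ≈ 108.068 mm.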